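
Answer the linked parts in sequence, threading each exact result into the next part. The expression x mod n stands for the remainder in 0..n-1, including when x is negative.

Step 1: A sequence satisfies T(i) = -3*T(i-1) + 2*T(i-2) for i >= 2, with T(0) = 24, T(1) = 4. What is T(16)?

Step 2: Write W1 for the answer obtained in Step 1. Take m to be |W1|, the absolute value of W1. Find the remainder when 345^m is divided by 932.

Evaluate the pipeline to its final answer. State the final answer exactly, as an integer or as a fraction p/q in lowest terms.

745

Step 1: T(2) = -3*(4) + 2*(24) = 36; iterating: T(2)=36, T(3)=-100, T(4)=372, T(5)=-1316, T(6)=4692, T(7)=-16708, T(8)=59508, T(9)=-211940, T(10)=754836, T(11)=-2688388, T(12)=9574836, T(13)=-34101284, T(14)=121453524, T(15)=-432563140, T(16)=1540596468; answer 1540596468
Step 2: W1 = 1540596468; m = 1540596468; squarings mod 932: 345^1=345, 345^2=661, 345^4=745, 345^8=485, 345^16=361, 345^32=773, 345^64=117, 345^128=641, 345^256=801, 345^512=385, 345^1024=37, 345^2048=437, 345^4096=841, 345^8192=825, 345^16384=265, 345^32768=325, 345^65536=309, 345^131072=417, 345^262144=537, 345^524288=381, 345^1048576=701, 345^2097152=237, 345^4194304=249, 345^8388608=489, 345^16777216=529, 345^33554432=241, 345^67108864=297, 345^134217728=601, 345^268435456=517, 345^536870912=737, 345^1073741824=745; 345^1540596468 = 345^4 * 345^16 * 345^32 * 345^64 * 345^128 * 345^512 * 345^8192 * 345^32768 * 345^65536 * 345^131072 * 345^1048576 * 345^4194304 * 345^8388608 * 345^16777216 * 345^33554432 * 345^134217728 * 345^268435456 * 345^1073741824 = 745 (mod 932); answer 745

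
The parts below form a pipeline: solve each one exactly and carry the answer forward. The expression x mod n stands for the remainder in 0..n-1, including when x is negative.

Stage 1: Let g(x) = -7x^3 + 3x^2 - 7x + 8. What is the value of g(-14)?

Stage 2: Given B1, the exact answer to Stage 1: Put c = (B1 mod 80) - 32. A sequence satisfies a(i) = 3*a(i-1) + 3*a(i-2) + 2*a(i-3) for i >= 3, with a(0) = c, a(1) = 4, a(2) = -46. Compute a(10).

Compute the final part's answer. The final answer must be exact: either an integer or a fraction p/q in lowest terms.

-1144696

Stage 1: -7*(-14)^3 + 3*(-14)^2 - 7*(-14)^1 + 8 = (19208) + (588) + (98) + (8) = 19902; answer 19902
Stage 2: B1 = 19902; c = 30; a(3) = 3*(-46) + 3*(4) + 2*(30) = -66; iterating: a(3)=-66, a(4)=-328, a(5)=-1274, a(6)=-4938, a(7)=-19292, a(8)=-75238, a(9)=-293466, a(10)=-1144696; answer -1144696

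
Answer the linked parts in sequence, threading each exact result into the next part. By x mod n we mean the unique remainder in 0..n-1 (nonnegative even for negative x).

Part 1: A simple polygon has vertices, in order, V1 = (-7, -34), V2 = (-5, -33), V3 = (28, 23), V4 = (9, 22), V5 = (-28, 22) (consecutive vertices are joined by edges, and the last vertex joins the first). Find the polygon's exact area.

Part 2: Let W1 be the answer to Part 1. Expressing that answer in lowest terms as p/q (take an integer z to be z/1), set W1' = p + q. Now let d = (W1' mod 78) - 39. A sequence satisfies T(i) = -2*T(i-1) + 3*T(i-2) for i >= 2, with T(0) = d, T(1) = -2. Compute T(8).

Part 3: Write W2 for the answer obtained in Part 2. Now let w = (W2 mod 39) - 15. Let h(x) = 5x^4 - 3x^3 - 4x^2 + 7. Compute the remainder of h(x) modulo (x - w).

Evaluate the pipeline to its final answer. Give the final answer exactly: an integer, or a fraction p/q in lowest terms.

Part 1: cross terms: (-7*-33 - -5*-34)=61, (-5*23 - 28*-33)=809, (28*22 - 9*23)=409, (9*22 - -28*22)=814, (-28*-34 - -7*22)=1106; twice the area = |3199| = 3199; area = 3199/2; answer 3199/2
Part 2: W1 = 3199/2; threaded value p + q = 3201; d = -36; T(2) = -2*(-2) + 3*(-36) = -104; iterating: T(2)=-104, T(3)=202, T(4)=-716, T(5)=2038, T(6)=-6224, T(7)=18562, T(8)=-55796; answer -55796
Part 3: W2 = -55796; w = -2; remainder = value at the root: 5*(-2)^4 - 3*(-2)^3 - 4*(-2)^2 + 7 = (80) + (24) + (-16) + (7) = 95; answer 95

95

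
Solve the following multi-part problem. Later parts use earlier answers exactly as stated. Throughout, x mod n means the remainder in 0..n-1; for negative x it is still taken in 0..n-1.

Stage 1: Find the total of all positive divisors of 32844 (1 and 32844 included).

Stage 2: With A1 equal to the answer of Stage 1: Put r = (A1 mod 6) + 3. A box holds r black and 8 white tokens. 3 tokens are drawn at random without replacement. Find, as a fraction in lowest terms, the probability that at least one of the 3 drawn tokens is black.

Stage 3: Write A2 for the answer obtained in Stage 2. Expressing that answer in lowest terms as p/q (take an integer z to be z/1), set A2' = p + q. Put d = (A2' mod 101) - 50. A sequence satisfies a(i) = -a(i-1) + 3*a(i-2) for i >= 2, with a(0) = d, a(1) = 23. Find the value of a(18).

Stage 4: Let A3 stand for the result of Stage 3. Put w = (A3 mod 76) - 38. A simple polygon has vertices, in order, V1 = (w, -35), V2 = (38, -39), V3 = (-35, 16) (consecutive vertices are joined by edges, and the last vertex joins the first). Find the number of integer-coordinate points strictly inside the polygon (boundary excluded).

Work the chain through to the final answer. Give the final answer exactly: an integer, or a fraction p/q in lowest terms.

348

Stage 1: 32844 = 2^2 * 3 * 7 * 17 * 23; sigma = (1 + 2 + 4) * (1 + 3) * (1 + 7) * (1 + 17) * (1 + 23) = 7 * 4 * 8 * 18 * 24 = 96768; answer 96768
Stage 2: A1 = 96768; r = 3; total draws C(11,3) = 165; complement C(8,3) = 56; favorable 165 - 56 = 109; P = 109/165; answer 109/165
Stage 3: A2 = 109/165; threaded value p + q = 274; d = 22; a(2) = -1*(23) + 3*(22) = 43; iterating: a(2)=43, a(3)=26, a(4)=103, a(5)=-25, a(6)=334, a(7)=-409, a(8)=1411, a(9)=-2638, a(10)=6871, a(11)=-14785, a(12)=35398, a(13)=-79753, a(14)=185947, a(15)=-425206, a(16)=983047, a(17)=-2258665, a(18)=5207806; answer 5207806
Stage 4: A3 = 5207806; w = 20; cross terms: (20*-39 - 38*-35)=550, (38*16 - -35*-39)=-757, (-35*-35 - 20*16)=905; twice the area = |698| = 698; area = 349; boundary points = 2 + 1 + 1 = 4; strictly interior points = area - boundary/2 + 1 = 348; answer 348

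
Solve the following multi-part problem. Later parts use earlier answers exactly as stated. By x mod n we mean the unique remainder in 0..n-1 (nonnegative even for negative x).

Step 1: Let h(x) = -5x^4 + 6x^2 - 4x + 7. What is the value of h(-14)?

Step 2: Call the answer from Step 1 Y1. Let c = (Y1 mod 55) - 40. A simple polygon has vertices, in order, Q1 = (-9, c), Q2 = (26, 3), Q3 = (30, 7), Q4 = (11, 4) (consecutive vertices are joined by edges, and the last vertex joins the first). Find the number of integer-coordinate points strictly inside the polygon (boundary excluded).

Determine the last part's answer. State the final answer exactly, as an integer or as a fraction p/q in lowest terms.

300

Step 1: -5*(-14)^4 + 6*(-14)^2 - 4*(-14)^1 + 7 = (-192080) + (1176) + (56) + (7) = -190841; answer -190841
Step 2: Y1 = -190841; c = -31; cross terms: (-9*3 - 26*-31)=779, (26*7 - 30*3)=92, (30*4 - 11*7)=43, (11*-31 - -9*4)=-305; twice the area = |609| = 609; area = 609/2; boundary points = 1 + 4 + 1 + 5 = 11; strictly interior points = area - boundary/2 + 1 = 300; answer 300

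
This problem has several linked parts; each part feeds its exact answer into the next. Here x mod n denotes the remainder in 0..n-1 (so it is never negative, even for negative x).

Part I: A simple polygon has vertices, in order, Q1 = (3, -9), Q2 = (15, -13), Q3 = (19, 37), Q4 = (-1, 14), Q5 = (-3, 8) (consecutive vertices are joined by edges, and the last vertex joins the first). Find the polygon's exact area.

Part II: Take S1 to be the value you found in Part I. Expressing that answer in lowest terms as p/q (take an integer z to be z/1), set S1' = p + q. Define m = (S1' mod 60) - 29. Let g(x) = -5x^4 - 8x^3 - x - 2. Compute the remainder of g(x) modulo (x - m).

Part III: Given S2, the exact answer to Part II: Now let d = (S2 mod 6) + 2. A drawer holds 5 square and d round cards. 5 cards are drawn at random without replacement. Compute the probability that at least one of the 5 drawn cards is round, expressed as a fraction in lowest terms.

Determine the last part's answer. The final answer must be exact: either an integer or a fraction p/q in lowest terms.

Part I: cross terms: (3*-13 - 15*-9)=96, (15*37 - 19*-13)=802, (19*14 - -1*37)=303, (-1*8 - -3*14)=34, (-3*-9 - 3*8)=3; twice the area = |1238| = 1238; area = 619; answer 619
Part II: S1 = 619; threaded value p + q = 620; m = -9; remainder = value at the root: -5*(-9)^4 - 8*(-9)^3 - 1*(-9)^1 - 2 = (-32805) + (5832) + (9) + (-2) = -26966; answer -26966
Part III: S2 = -26966; d = 6; total draws C(11,5) = 462; complement C(5,5) = 1; favorable 462 - 1 = 461; P = 461/462; answer 461/462

461/462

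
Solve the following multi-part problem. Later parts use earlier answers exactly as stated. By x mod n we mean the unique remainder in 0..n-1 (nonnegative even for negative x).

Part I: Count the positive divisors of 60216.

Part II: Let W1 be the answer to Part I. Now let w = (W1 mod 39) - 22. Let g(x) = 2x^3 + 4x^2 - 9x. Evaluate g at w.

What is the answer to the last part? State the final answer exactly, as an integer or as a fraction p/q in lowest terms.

Part I: 60216 = 2^3 * 3 * 13 * 193; number of divisors = (3+1) * (1+1) * (1+1) * (1+1) = 32; answer 32
Part II: W1 = 32; w = 10; 2*(10)^3 + 4*(10)^2 - 9*(10)^1 = (2000) + (400) + (-90) = 2310; answer 2310

2310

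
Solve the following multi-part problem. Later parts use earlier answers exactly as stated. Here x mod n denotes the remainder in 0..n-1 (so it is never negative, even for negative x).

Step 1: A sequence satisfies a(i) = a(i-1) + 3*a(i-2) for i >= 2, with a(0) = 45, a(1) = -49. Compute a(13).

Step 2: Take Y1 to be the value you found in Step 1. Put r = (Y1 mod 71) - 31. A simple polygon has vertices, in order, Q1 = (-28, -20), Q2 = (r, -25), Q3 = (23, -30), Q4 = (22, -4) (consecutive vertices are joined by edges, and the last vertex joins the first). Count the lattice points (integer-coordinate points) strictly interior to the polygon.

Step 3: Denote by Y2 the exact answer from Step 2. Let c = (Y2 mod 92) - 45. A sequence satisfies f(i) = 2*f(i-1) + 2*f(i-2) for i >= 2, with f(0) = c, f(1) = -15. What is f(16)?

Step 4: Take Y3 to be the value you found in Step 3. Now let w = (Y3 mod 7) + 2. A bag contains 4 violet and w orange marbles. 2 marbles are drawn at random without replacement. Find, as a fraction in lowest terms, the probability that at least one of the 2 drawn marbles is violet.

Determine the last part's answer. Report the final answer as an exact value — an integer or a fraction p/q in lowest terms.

Step 1: a(2) = 1*(-49) + 3*(45) = 86; iterating: a(2)=86, a(3)=-61, a(4)=197, a(5)=14, a(6)=605, a(7)=647, a(8)=2462, a(9)=4403, a(10)=11789, a(11)=24998, a(12)=60365, a(13)=135359; answer 135359
Step 2: Y1 = 135359; r = 2; cross terms: (-28*-25 - 2*-20)=740, (2*-30 - 23*-25)=515, (23*-4 - 22*-30)=568, (22*-20 - -28*-4)=-552; twice the area = |1271| = 1271; area = 1271/2; boundary points = 5 + 1 + 1 + 2 = 9; strictly interior points = area - boundary/2 + 1 = 632; answer 632
Step 3: Y2 = 632; c = 35; f(2) = 2*(-15) + 2*(35) = 40; iterating: f(2)=40, f(3)=50, f(4)=180, f(5)=460, f(6)=1280, f(7)=3480, f(8)=9520, f(9)=26000, f(10)=71040, f(11)=194080, f(12)=530240, f(13)=1448640, f(14)=3957760, f(15)=10812800, f(16)=29541120; answer 29541120
Step 4: Y3 = 29541120; w = 2; total draws C(6,2) = 15; complement C(2,2) = 1; favorable 15 - 1 = 14; P = 14/15; answer 14/15

14/15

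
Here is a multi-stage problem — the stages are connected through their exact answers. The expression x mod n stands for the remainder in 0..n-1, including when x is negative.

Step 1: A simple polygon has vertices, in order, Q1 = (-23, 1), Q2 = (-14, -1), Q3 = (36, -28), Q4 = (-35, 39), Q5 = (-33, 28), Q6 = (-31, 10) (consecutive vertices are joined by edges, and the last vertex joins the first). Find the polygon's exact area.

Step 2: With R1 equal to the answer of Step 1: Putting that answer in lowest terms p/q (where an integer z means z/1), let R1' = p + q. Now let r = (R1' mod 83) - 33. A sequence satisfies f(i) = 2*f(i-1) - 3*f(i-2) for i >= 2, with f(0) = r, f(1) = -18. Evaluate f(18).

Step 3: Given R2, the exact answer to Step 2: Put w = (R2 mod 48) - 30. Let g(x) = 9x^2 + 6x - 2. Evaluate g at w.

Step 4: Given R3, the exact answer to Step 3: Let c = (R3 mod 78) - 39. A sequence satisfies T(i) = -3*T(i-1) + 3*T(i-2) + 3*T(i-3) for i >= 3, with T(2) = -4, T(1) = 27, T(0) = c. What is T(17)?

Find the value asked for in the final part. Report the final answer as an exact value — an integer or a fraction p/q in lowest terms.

723976947

Step 1: cross terms: (-23*-1 - -14*1)=37, (-14*-28 - 36*-1)=428, (36*39 - -35*-28)=424, (-35*28 - -33*39)=307, (-33*10 - -31*28)=538, (-31*1 - -23*10)=199; twice the area = |1933| = 1933; area = 1933/2; answer 1933/2
Step 2: R1 = 1933/2; threaded value p + q = 1935; r = -7; f(2) = 2*(-18) - 3*(-7) = -15; iterating: f(2)=-15, f(3)=24, f(4)=93, f(5)=114, f(6)=-51, f(7)=-444, f(8)=-735, f(9)=-138, f(10)=1929, f(11)=4272, f(12)=2757, f(13)=-7302, f(14)=-22875, f(15)=-23844, f(16)=20937, f(17)=113406, f(18)=164001; answer 164001
Step 3: R2 = 164001; w = 3; 9*(3)^2 + 6*(3)^1 - 2 = (81) + (18) + (-2) = 97; answer 97
Step 4: R3 = 97; c = -20; T(3) = -3*(-4) + 3*(27) + 3*(-20) = 33; iterating: T(3)=33, T(4)=-30, T(5)=177, T(6)=-522, T(7)=2007, T(8)=-7056, T(9)=25623, T(10)=-92016, T(11)=331749, T(12)=-1194426, T(13)=4302477, T(14)=-15495462, T(15)=55810539, T(16)=-201010572, T(17)=723976947; answer 723976947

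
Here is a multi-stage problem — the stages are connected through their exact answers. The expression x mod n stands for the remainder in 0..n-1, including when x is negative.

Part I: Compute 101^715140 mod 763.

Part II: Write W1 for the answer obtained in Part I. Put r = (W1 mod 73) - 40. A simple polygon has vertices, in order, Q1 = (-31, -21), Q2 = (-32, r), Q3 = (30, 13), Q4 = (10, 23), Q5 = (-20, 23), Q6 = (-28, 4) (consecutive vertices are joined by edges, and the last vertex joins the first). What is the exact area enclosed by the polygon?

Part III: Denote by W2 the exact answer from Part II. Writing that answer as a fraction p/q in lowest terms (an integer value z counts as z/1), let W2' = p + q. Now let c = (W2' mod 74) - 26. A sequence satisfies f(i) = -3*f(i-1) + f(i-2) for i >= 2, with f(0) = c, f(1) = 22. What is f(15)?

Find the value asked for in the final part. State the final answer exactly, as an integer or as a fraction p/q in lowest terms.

Part I: squarings mod 763: 101^1=101, 101^2=282, 101^4=172, 101^8=590, 101^16=172, 101^32=590, 101^64=172, 101^128=590, 101^256=172, 101^512=590, 101^1024=172, 101^2048=590, 101^4096=172, 101^8192=590, 101^16384=172, 101^32768=590, 101^65536=172, 101^131072=590, 101^262144=172, 101^524288=590; 101^715140 = 101^4 * 101^128 * 101^256 * 101^2048 * 101^8192 * 101^16384 * 101^32768 * 101^131072 * 101^524288 = 1 (mod 763); answer 1
Part II: W1 = 1; r = -39; cross terms: (-31*-39 - -32*-21)=537, (-32*13 - 30*-39)=754, (30*23 - 10*13)=560, (10*23 - -20*23)=690, (-20*4 - -28*23)=564, (-28*-21 - -31*4)=712; twice the area = |3817| = 3817; area = 3817/2; answer 3817/2
Part III: W2 = 3817/2; threaded value p + q = 3819; c = 19; f(2) = -3*(22) + 1*(19) = -47; iterating: f(2)=-47, f(3)=163, f(4)=-536, f(5)=1771, f(6)=-5849, f(7)=19318, f(8)=-63803, f(9)=210727, f(10)=-695984, f(11)=2298679, f(12)=-7592021, f(13)=25074742, f(14)=-82816247, f(15)=273523483; answer 273523483

273523483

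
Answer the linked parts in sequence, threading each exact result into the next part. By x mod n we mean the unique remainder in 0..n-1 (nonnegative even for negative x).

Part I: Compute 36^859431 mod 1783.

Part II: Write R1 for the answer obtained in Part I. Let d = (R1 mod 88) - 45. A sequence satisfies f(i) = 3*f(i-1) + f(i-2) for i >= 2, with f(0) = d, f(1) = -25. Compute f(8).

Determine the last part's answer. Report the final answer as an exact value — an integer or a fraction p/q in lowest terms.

-102931

Part I: squarings mod 1783: 36^1=36, 36^2=1296, 36^4=30, 36^8=900, 36^16=518, 36^32=874, 36^64=752, 36^128=293, 36^256=265, 36^512=688, 36^1024=849, 36^2048=469, 36^4096=652, 36^8192=750, 36^16384=855, 36^32768=1778, 36^65536=25, 36^131072=625, 36^262144=148, 36^524288=508; 36^859431 = 36^1 * 36^2 * 36^4 * 36^32 * 36^256 * 36^1024 * 36^2048 * 36^4096 * 36^65536 * 36^262144 * 36^524288 = 1361 (mod 1783); answer 1361
Part II: R1 = 1361; d = -4; f(2) = 3*(-25) + 1*(-4) = -79; iterating: f(2)=-79, f(3)=-262, f(4)=-865, f(5)=-2857, f(6)=-9436, f(7)=-31165, f(8)=-102931; answer -102931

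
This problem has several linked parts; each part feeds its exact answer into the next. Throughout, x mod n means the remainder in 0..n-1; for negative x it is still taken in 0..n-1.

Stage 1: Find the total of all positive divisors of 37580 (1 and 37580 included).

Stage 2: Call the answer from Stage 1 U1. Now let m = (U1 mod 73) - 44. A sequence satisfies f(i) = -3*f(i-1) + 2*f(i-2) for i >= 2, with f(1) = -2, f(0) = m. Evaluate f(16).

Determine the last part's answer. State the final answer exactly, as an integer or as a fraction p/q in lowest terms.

598967136

Stage 1: 37580 = 2^2 * 5 * 1879; sigma = (1 + 2 + 4) * (1 + 5) * (1 + 1879) = 7 * 6 * 1880 = 78960; answer 78960
Stage 2: U1 = 78960; m = 3; f(2) = -3*(-2) + 2*(3) = 12; iterating: f(2)=12, f(3)=-40, f(4)=144, f(5)=-512, f(6)=1824, f(7)=-6496, f(8)=23136, f(9)=-82400, f(10)=293472, f(11)=-1045216, f(12)=3722592, f(13)=-13258208, f(14)=47219808, f(15)=-168175840, f(16)=598967136; answer 598967136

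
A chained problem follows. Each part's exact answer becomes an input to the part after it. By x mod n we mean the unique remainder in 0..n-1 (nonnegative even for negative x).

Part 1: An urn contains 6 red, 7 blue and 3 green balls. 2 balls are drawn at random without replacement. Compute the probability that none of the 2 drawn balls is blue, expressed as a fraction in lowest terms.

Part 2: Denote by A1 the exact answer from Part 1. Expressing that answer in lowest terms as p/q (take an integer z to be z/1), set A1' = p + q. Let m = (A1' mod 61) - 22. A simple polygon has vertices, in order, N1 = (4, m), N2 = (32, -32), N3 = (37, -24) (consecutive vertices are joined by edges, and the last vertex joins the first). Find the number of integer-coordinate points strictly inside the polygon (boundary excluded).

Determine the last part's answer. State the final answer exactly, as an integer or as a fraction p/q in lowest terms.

Part 1: total draws C(16,2) = 120; favorable C(9,2) = 36; P = 3/10; answer 3/10
Part 2: A1 = 3/10; threaded value p + q = 13; m = -9; cross terms: (4*-32 - 32*-9)=160, (32*-24 - 37*-32)=416, (37*-9 - 4*-24)=-237; twice the area = |339| = 339; area = 339/2; boundary points = 1 + 1 + 3 = 5; strictly interior points = area - boundary/2 + 1 = 168; answer 168

168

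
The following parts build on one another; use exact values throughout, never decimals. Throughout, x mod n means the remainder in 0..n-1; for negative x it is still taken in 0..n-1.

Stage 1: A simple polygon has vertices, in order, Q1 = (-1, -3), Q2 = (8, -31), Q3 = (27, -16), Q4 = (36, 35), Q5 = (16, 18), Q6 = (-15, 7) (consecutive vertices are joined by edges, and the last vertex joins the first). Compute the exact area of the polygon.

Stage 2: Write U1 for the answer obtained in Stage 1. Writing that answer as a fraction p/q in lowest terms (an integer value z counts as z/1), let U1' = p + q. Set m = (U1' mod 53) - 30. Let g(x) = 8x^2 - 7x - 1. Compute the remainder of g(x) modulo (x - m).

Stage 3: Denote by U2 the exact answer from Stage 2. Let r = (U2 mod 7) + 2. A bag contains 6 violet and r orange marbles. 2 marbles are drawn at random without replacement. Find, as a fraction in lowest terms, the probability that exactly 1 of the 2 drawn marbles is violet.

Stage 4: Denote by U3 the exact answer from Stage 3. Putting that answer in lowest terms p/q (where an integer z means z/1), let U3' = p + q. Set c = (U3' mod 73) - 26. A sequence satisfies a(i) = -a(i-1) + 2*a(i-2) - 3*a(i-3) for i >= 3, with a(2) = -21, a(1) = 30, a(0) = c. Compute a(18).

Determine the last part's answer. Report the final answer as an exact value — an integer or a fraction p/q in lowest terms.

Stage 1: cross terms: (-1*-31 - 8*-3)=55, (8*-16 - 27*-31)=709, (27*35 - 36*-16)=1521, (36*18 - 16*35)=88, (16*7 - -15*18)=382, (-15*-3 - -1*7)=52; twice the area = |2807| = 2807; area = 2807/2; answer 2807/2
Stage 2: U1 = 2807/2; threaded value p + q = 2809; m = -30; remainder = value at the root: 8*(-30)^2 - 7*(-30)^1 - 1 = (7200) + (210) + (-1) = 7409; answer 7409
Stage 3: U2 = 7409; r = 5; total draws C(11,2) = 55; favorable C(6,1)*C(5,1) = 30; P = 6/11; answer 6/11
Stage 4: U3 = 6/11; threaded value p + q = 17; c = -9; a(3) = -1*(-21) + 2*(30) - 3*(-9) = 108; iterating: a(3)=108, a(4)=-240, a(5)=519, a(6)=-1323, a(7)=3081, a(8)=-7284, a(9)=17415, a(10)=-41226, a(11)=97908, a(12)=-232605, a(13)=552099, a(14)=-1311033, a(15)=3113046, a(16)=-7391409, a(17)=17550600, a(18)=-41672556; answer -41672556

-41672556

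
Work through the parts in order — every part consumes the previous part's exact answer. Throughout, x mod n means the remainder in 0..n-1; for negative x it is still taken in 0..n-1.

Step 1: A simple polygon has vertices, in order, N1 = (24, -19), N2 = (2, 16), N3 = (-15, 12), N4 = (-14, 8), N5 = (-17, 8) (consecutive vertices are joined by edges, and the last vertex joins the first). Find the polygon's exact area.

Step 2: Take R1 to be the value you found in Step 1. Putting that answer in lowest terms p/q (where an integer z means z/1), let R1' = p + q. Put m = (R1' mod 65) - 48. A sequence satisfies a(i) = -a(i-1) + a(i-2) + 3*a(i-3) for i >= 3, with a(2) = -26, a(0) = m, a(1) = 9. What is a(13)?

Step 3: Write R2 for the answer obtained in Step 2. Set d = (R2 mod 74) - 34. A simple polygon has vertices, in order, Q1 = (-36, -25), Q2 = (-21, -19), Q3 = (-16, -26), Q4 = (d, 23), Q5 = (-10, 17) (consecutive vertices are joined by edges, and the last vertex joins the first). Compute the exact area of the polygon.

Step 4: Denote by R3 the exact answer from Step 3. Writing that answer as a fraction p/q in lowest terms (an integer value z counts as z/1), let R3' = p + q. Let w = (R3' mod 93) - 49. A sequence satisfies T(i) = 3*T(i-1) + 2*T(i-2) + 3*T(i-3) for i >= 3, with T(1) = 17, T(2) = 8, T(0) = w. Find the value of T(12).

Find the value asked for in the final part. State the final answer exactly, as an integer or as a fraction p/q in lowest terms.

6215017

Step 1: cross terms: (24*16 - 2*-19)=422, (2*12 - -15*16)=264, (-15*8 - -14*12)=48, (-14*8 - -17*8)=24, (-17*-19 - 24*8)=131; twice the area = |889| = 889; area = 889/2; answer 889/2
Step 2: R1 = 889/2; threaded value p + q = 891; m = -2; a(3) = -1*(-26) + 1*(9) + 3*(-2) = 29; iterating: a(3)=29, a(4)=-28, a(5)=-21, a(6)=80, a(7)=-185, a(8)=202, a(9)=-147, a(10)=-206, a(11)=665, a(12)=-1312, a(13)=1359; answer 1359
Step 3: R2 = 1359; d = -7; cross terms: (-36*-19 - -21*-25)=159, (-21*-26 - -16*-19)=242, (-16*23 - -7*-26)=-550, (-7*17 - -10*23)=111, (-10*-25 - -36*17)=862; twice the area = |824| = 824; area = 412; answer 412
Step 4: R3 = 412; threaded value p + q = 413; w = -8; T(3) = 3*(8) + 2*(17) + 3*(-8) = 34; iterating: T(3)=34, T(4)=169, T(5)=599, T(6)=2237, T(7)=8416, T(8)=31519, T(9)=118100, T(10)=442586, T(11)=1658515, T(12)=6215017; answer 6215017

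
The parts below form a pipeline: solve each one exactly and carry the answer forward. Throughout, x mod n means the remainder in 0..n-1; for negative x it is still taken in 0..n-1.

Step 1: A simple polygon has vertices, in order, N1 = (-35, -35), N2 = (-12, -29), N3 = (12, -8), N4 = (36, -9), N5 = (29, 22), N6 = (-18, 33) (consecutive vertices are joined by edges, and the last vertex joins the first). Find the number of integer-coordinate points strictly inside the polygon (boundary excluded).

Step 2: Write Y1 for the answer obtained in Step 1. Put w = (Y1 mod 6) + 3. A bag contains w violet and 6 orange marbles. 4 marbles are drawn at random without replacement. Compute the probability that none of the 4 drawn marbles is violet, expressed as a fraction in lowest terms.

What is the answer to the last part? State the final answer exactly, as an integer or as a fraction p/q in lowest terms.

Step 1: cross terms: (-35*-29 - -12*-35)=595, (-12*-8 - 12*-29)=444, (12*-9 - 36*-8)=180, (36*22 - 29*-9)=1053, (29*33 - -18*22)=1353, (-18*-35 - -35*33)=1785; twice the area = |5410| = 5410; area = 2705; boundary points = 1 + 3 + 1 + 1 + 1 + 17 = 24; strictly interior points = area - boundary/2 + 1 = 2694; answer 2694
Step 2: Y1 = 2694; w = 3; total draws C(9,4) = 126; favorable C(6,4) = 15; P = 5/42; answer 5/42

5/42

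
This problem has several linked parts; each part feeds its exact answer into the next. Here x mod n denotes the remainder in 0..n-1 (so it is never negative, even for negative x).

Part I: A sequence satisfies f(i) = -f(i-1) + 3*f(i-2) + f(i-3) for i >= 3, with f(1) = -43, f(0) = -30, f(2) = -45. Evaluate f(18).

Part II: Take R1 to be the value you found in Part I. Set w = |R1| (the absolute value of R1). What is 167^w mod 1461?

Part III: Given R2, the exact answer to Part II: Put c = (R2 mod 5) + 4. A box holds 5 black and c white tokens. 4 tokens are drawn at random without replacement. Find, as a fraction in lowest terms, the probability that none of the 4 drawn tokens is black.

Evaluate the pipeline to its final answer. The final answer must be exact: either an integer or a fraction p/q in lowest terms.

7/99

Part I: f(3) = -1*(-45) + 3*(-43) + 1*(-30) = -114; iterating: f(3)=-114, f(4)=-64, f(5)=-323, f(6)=17, f(7)=-1050, f(8)=778, f(9)=-3911, f(10)=5195, f(11)=-16150, f(12)=27824, f(13)=-71079, f(14)=138401, f(15)=-323814, f(16)=667938, f(17)=-1500979, f(18)=3180979; answer 3180979
Part II: R1 = 3180979; w = 3180979; squarings mod 1461: 167^1=167, 167^2=130, 167^4=829, 167^8=571, 167^16=238, 167^32=1126, 167^64=1189, 167^128=934, 167^256=139, 167^512=328, 167^1024=931, 167^2048=388, 167^4096=61, 167^8192=799, 167^16384=1405, 167^32768=214, 167^65536=505, 167^131072=811, 167^262144=271, 167^524288=391, 167^1048576=937, 167^2097152=1369; 167^3180979 = 167^1 * 167^2 * 167^16 * 167^32 * 167^128 * 167^256 * 167^2048 * 167^32768 * 167^1048576 * 167^2097152 = 758 (mod 1461); answer 758
Part III: R2 = 758; c = 7; total draws C(12,4) = 495; favorable C(7,4) = 35; P = 7/99; answer 7/99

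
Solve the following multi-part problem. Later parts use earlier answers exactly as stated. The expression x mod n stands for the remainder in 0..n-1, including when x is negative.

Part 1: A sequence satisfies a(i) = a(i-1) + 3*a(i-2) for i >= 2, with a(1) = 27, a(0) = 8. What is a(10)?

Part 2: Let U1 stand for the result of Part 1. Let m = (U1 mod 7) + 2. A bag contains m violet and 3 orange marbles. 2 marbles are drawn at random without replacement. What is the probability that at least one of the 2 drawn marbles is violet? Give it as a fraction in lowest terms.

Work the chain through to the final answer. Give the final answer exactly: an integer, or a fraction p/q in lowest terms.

Part 1: a(2) = 1*(27) + 3*(8) = 51; iterating: a(2)=51, a(3)=132, a(4)=285, a(5)=681, a(6)=1536, a(7)=3579, a(8)=8187, a(9)=18924, a(10)=43485; answer 43485
Part 2: U1 = 43485; m = 3; total draws C(6,2) = 15; complement C(3,2) = 3; favorable 15 - 3 = 12; P = 4/5; answer 4/5

4/5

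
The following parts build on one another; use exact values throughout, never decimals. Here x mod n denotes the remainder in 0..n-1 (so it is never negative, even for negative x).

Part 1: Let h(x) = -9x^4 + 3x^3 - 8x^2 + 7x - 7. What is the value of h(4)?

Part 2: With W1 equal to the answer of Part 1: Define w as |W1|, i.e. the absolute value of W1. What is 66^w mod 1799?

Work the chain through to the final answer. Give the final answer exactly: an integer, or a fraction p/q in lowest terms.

1125

Part 1: -9*(4)^4 + 3*(4)^3 - 8*(4)^2 + 7*(4)^1 - 7 = (-2304) + (192) + (-128) + (28) + (-7) = -2219; answer -2219
Part 2: W1 = -2219; w = 2219; squarings mod 1799: 66^1=66, 66^2=758, 66^4=683, 66^8=548, 66^16=1670, 66^32=450, 66^64=1012, 66^128=513, 66^256=515, 66^512=772, 66^1024=515, 66^2048=772; 66^2219 = 66^1 * 66^2 * 66^8 * 66^32 * 66^128 * 66^2048 = 1125 (mod 1799); answer 1125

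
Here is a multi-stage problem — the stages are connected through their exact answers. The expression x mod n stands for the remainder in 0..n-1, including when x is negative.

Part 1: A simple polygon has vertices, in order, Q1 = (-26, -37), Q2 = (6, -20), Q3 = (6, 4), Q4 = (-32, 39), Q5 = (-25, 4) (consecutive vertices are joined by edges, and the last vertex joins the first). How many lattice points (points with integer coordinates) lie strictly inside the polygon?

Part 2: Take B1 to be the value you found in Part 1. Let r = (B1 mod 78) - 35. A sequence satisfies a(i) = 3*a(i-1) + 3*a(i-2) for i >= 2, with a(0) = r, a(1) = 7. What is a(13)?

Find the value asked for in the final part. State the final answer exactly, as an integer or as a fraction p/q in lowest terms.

Part 1: cross terms: (-26*-20 - 6*-37)=742, (6*4 - 6*-20)=144, (6*39 - -32*4)=362, (-32*4 - -25*39)=847, (-25*-37 - -26*4)=1029; twice the area = |3124| = 3124; area = 1562; boundary points = 1 + 24 + 1 + 7 + 1 = 34; strictly interior points = area - boundary/2 + 1 = 1546; answer 1546
Part 2: B1 = 1546; r = 29; a(2) = 3*(7) + 3*(29) = 108; iterating: a(2)=108, a(3)=345, a(4)=1359, a(5)=5112, a(6)=19413, a(7)=73575, a(8)=278964, a(9)=1057617, a(10)=4009743, a(11)=15202080, a(12)=57635469, a(13)=218512647; answer 218512647

218512647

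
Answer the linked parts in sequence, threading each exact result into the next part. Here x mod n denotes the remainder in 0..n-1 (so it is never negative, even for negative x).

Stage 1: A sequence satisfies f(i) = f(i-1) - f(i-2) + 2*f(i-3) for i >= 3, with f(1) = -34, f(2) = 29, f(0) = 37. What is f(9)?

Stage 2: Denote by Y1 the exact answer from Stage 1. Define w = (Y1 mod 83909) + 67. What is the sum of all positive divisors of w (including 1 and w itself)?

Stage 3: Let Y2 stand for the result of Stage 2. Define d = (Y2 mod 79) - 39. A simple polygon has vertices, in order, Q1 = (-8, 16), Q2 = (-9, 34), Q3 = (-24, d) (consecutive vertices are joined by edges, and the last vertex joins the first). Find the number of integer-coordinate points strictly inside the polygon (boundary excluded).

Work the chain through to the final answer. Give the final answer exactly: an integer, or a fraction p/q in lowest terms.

Stage 1: f(3) = 1*(29) - 1*(-34) + 2*(37) = 137; iterating: f(3)=137, f(4)=40, f(5)=-39, f(6)=195, f(7)=314, f(8)=41, f(9)=117; answer 117
Stage 2: Y1 = 117; w = 184; 184 = 2^3 * 23; sigma = (1 + 2 + 4 + 8) * (1 + 23) = 15 * 24 = 360; answer 360
Stage 3: Y2 = 360; d = 5; cross terms: (-8*34 - -9*16)=-128, (-9*5 - -24*34)=771, (-24*16 - -8*5)=-344; twice the area = |299| = 299; area = 299/2; boundary points = 1 + 1 + 1 = 3; strictly interior points = area - boundary/2 + 1 = 149; answer 149

149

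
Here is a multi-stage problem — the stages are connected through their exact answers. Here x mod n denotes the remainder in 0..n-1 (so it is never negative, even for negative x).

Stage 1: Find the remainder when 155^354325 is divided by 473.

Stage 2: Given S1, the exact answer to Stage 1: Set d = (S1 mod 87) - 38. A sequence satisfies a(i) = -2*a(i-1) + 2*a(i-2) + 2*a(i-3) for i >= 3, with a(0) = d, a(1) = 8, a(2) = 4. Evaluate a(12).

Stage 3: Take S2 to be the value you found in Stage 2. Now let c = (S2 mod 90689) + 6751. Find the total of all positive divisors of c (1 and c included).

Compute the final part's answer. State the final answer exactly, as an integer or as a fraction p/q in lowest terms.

120960

Stage 1: squarings mod 473: 155^1=155, 155^2=375, 155^4=144, 155^8=397, 155^16=100, 155^32=67, 155^64=232, 155^128=375, 155^256=144, 155^512=397, 155^1024=100, 155^2048=67, 155^4096=232, 155^8192=375, 155^16384=144, 155^32768=397, 155^65536=100, 155^131072=67, 155^262144=232; 155^354325 = 155^1 * 155^4 * 155^16 * 155^2048 * 155^8192 * 155^16384 * 155^65536 * 155^262144 = 331 (mod 473); answer 331
Stage 2: S1 = 331; d = 32; a(3) = -2*(4) + 2*(8) + 2*(32) = 72; iterating: a(3)=72, a(4)=-120, a(5)=392, a(6)=-880, a(7)=2304, a(8)=-5584, a(9)=14016, a(10)=-34592, a(11)=86048, a(12)=-213248; answer -213248
Stage 3: S2 = -213248; c = 65570; 65570 = 2 * 5 * 79 * 83; sigma = (1 + 2) * (1 + 5) * (1 + 79) * (1 + 83) = 3 * 6 * 80 * 84 = 120960; answer 120960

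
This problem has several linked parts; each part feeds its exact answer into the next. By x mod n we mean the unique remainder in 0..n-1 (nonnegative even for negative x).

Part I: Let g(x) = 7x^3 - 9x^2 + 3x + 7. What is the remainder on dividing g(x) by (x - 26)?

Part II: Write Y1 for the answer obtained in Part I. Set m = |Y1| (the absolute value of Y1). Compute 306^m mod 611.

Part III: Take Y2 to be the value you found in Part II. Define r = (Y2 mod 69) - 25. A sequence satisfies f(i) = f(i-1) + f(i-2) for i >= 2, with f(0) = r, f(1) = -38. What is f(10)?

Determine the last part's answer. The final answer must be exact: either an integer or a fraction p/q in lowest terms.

-2634

Part I: remainder = value at the root: 7*(26)^3 - 9*(26)^2 + 3*(26)^1 + 7 = (123032) + (-6084) + (78) + (7) = 117033; answer 117033
Part II: Y1 = 117033; m = 117033; squarings mod 611: 306^1=306, 306^2=153, 306^4=191, 306^8=432, 306^16=269, 306^32=263, 306^64=126, 306^128=601, 306^256=100, 306^512=224, 306^1024=74, 306^2048=588, 306^4096=529, 306^8192=3, 306^16384=9, 306^32768=81, 306^65536=451; 306^117033 = 306^1 * 306^8 * 306^32 * 306^256 * 306^2048 * 306^16384 * 306^32768 * 306^65536 = 216 (mod 611); answer 216
Part III: Y2 = 216; r = -16; f(2) = 1*(-38) + 1*(-16) = -54; iterating: f(2)=-54, f(3)=-92, f(4)=-146, f(5)=-238, f(6)=-384, f(7)=-622, f(8)=-1006, f(9)=-1628, f(10)=-2634; answer -2634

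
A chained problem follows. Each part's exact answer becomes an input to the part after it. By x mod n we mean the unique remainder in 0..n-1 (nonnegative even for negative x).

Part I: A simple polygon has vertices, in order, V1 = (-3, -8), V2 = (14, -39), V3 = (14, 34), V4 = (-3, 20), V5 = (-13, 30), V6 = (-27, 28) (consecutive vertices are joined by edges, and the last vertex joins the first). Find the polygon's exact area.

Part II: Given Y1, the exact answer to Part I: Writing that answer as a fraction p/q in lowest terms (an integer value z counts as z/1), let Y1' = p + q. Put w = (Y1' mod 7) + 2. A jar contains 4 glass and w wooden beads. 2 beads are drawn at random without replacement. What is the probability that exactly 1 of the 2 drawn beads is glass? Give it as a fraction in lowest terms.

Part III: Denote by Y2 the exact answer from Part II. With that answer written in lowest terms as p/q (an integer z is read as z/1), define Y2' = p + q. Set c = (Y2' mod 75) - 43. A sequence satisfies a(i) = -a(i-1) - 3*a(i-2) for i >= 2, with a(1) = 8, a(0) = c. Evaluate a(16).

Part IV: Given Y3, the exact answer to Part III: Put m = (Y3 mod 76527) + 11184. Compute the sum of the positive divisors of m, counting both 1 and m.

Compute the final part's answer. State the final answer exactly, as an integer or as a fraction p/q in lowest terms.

Part I: cross terms: (-3*-39 - 14*-8)=229, (14*34 - 14*-39)=1022, (14*20 - -3*34)=382, (-3*30 - -13*20)=170, (-13*28 - -27*30)=446, (-27*-8 - -3*28)=300; twice the area = |2549| = 2549; area = 2549/2; answer 2549/2
Part II: Y1 = 2549/2; threaded value p + q = 2551; w = 5; total draws C(9,2) = 36; favorable C(4,1)*C(5,1) = 20; P = 5/9; answer 5/9
Part III: Y2 = 5/9; threaded value p + q = 14; c = -29; a(2) = -1*(8) - 3*(-29) = 79; iterating: a(2)=79, a(3)=-103, a(4)=-134, a(5)=443, a(6)=-41, a(7)=-1288, a(8)=1411, a(9)=2453, a(10)=-6686, a(11)=-673, a(12)=20731, a(13)=-18712, a(14)=-43481, a(15)=99617, a(16)=30826; answer 30826
Part IV: Y3 = 30826; m = 42010; 42010 = 2 * 5 * 4201; sigma = (1 + 2) * (1 + 5) * (1 + 4201) = 3 * 6 * 4202 = 75636; answer 75636

75636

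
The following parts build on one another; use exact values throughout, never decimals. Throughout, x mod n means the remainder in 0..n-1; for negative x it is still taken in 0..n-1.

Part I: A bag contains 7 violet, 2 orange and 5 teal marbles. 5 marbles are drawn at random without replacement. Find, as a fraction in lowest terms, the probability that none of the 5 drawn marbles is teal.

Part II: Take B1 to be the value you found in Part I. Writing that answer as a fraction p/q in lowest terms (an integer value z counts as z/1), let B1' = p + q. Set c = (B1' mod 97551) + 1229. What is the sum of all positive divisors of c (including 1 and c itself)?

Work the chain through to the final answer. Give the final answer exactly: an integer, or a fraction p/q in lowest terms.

Part I: total draws C(14,5) = 2002; favorable C(9,5) = 126; P = 9/143; answer 9/143
Part II: B1 = 9/143; threaded value p + q = 152; c = 1381; 1381 is prime, so its only divisors are 1 and 1381; sigma = 1 + 1381 = 1382; answer 1382

1382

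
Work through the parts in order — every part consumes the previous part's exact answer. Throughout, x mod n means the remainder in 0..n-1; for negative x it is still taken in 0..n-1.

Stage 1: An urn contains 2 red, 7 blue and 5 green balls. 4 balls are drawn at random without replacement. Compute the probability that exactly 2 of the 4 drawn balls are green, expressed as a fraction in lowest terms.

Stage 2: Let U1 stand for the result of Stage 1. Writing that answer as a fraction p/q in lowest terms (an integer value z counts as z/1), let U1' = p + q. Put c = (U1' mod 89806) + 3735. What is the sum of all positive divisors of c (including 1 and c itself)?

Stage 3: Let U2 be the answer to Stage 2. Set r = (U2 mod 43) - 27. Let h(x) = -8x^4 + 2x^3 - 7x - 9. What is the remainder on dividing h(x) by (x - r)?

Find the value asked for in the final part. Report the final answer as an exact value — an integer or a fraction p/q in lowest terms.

Stage 1: total draws C(14,4) = 1001; favorable C(5,2)*C(9,2) = 360; P = 360/1001; answer 360/1001
Stage 2: U1 = 360/1001; threaded value p + q = 1361; c = 5096; 5096 = 2^3 * 7^2 * 13; sigma = (1 + 2 + 4 + 8) * (1 + 7 + 49) * (1 + 13) = 15 * 57 * 14 = 11970; answer 11970
Stage 3: U2 = 11970; r = -11; remainder = value at the root: -8*(-11)^4 + 2*(-11)^3 - 7*(-11)^1 - 9 = (-117128) + (-2662) + (77) + (-9) = -119722; answer -119722

-119722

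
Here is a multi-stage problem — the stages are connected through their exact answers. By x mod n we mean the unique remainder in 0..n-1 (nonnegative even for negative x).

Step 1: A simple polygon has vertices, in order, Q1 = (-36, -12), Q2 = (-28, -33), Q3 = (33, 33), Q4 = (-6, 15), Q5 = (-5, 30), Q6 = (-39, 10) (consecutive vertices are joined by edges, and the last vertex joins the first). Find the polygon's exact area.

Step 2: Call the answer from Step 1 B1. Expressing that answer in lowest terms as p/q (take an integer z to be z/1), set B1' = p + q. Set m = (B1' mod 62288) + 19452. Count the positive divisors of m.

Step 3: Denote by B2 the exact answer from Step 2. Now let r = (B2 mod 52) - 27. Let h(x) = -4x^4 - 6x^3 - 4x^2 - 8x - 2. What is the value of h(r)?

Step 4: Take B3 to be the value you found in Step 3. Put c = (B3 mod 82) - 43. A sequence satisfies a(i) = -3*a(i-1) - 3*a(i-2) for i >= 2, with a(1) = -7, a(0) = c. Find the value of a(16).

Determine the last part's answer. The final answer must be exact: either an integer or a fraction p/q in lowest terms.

-360855

Step 1: cross terms: (-36*-33 - -28*-12)=852, (-28*33 - 33*-33)=165, (33*15 - -6*33)=693, (-6*30 - -5*15)=-105, (-5*10 - -39*30)=1120, (-39*-12 - -36*10)=828; twice the area = |3553| = 3553; area = 3553/2; answer 3553/2
Step 2: B1 = 3553/2; threaded value p + q = 3555; m = 23007; 23007 = 3 * 7669; number of divisors = (1+1) * (1+1) = 4; answer 4
Step 3: B2 = 4; r = -23; -4*(-23)^4 - 6*(-23)^3 - 4*(-23)^2 - 8*(-23)^1 - 2 = (-1119364) + (73002) + (-2116) + (184) + (-2) = -1048296; answer -1048296
Step 4: B3 = -1048296; c = 31; a(2) = -3*(-7) - 3*(31) = -72; iterating: a(2)=-72, a(3)=237, a(4)=-495, a(5)=774, a(6)=-837, a(7)=189, a(8)=1944, a(9)=-6399, a(10)=13365, a(11)=-20898, a(12)=22599, a(13)=-5103, a(14)=-52488, a(15)=172773, a(16)=-360855; answer -360855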